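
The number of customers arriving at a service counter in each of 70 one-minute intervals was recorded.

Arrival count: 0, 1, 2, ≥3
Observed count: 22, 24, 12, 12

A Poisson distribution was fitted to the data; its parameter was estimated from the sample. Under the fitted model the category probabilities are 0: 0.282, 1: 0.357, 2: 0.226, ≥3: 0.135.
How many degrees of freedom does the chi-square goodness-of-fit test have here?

There are k = 4 categories and 1 parameter estimated from the data, so df = 4 − 1 − 1 = 2.

2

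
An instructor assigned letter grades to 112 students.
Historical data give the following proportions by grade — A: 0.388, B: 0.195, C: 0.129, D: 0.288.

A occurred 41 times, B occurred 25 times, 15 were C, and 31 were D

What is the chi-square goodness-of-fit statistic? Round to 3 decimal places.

Expected counts E_i = n·p_i: 112×0.388 = 43.456, 112×0.195 = 21.84, 112×0.129 = 14.448, 112×0.288 = 32.256.
χ² = (41−43.456)²/43.456 + (25−21.84)²/21.84 + (15−14.448)²/14.448 + (31−32.256)²/32.256
   = 0.1388 + 0.4572 + 0.0211 + 0.0489
Sum = 0.666

0.666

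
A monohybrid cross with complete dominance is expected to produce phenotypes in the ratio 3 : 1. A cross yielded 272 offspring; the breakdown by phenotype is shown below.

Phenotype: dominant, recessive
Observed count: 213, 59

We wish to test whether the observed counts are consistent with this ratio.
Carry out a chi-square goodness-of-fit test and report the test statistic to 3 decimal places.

Ratio total = 4. Expected counts: 272×3/4 = 204, 272×1/4 = 68.
dominant: (213 − 204)²/204 = 81/204 = 0.3971
recessive: (59 − 68)²/68 = 81/68 = 1.1912
Sum = 1.588

1.588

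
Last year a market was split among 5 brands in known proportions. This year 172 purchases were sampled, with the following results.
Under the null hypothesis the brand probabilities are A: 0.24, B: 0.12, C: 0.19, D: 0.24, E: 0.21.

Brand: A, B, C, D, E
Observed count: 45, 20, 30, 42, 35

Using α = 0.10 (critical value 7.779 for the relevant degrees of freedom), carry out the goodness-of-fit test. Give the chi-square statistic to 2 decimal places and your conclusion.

Expected counts E_i = n·p_i: 172×0.24 = 41.28, 172×0.12 = 20.64, 172×0.19 = 32.68, 172×0.24 = 41.28, 172×0.21 = 36.12.
A: (45 − 41.28)²/41.28 = 13.8384/41.28 = 0.335
B: (20 − 20.64)²/20.64 = 0.4096/20.64 = 0.020
C: (30 − 32.68)²/32.68 = 7.1824/32.68 = 0.220
D: (42 − 41.28)²/41.28 = 0.5184/41.28 = 0.013
E: (35 − 36.12)²/36.12 = 1.2544/36.12 = 0.035
Sum = 0.62
df = 4. Since 0.62 < 7.779, we do not reject H₀.

0.62; do not reject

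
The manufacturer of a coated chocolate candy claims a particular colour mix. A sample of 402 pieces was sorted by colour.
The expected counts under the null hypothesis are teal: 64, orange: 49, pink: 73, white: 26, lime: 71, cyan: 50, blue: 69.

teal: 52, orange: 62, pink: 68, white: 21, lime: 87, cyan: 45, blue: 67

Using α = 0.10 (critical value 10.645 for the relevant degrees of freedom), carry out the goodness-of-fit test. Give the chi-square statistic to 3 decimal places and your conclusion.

11.167; reject

teal: (52 − 64)²/64 = 144/64 = 2.2500
orange: (62 − 49)²/49 = 169/49 = 3.4490
pink: (68 − 73)²/73 = 25/73 = 0.3425
white: (21 − 26)²/26 = 25/26 = 0.9615
lime: (87 − 71)²/71 = 256/71 = 3.6056
cyan: (45 − 50)²/50 = 25/50 = 0.5000
blue: (67 − 69)²/69 = 4/69 = 0.0580
Sum = 11.167
df = 6. Since 11.167 > 10.645, we reject H₀.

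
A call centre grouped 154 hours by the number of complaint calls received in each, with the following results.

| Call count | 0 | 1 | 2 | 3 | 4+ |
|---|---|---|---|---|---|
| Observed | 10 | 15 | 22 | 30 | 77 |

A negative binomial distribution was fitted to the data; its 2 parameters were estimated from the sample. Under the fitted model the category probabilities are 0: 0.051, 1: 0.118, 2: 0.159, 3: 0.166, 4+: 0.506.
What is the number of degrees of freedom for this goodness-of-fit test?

There are k = 5 categories and 2 parameters estimated from the data, so df = 5 − 1 − 2 = 2.

2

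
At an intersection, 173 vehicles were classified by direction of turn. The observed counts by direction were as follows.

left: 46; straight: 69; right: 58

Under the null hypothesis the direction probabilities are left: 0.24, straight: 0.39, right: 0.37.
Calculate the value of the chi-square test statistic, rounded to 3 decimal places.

1.082

Expected counts E_i = n·p_i: 173×0.24 = 41.52, 173×0.39 = 67.47, 173×0.37 = 64.01.
cat           O        E   (O−E)²/E
left         46    41.52     0.4834
straight     69    67.47     0.0347
right        58    64.01     0.5643
Sum = 1.082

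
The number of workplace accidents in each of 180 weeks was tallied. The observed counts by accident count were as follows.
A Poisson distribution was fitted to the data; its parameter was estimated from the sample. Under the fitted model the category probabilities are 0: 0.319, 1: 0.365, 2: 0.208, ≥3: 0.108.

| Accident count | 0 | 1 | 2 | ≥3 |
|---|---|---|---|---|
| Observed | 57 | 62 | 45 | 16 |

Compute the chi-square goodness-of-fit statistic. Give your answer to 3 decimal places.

2.347

Expected counts E_i = n·p_i: 180×0.319 = 57.42, 180×0.365 = 65.7, 180×0.208 = 37.44, 180×0.108 = 19.44.
cat         O        E   (O−E)²/E
0          57    57.42     0.0031
1          62     65.7     0.2084
2          45    37.44     1.5265
≥3         16    19.44     0.6087
Sum = 2.347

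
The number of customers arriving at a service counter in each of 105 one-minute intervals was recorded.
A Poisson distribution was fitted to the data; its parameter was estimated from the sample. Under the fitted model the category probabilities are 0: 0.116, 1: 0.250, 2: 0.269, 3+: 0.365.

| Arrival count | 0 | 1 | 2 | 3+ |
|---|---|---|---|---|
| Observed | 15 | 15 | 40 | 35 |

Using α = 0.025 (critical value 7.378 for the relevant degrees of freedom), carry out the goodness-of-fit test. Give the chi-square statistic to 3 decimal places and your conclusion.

Expected counts E_i = n·p_i: 105×0.116 = 12.18, 105×0.250 = 26.25, 105×0.269 = 28.245, 105×0.365 = 38.325.
χ² = (15−12.18)²/12.18 + (15−26.25)²/26.25 + (40−28.245)²/28.245 + (35−38.325)²/38.325
   = 0.6529 + 4.8214 + 4.8922 + 0.2885
Sum = 10.655
df = 2. Since 10.655 > 7.378, we reject H₀.

10.655; reject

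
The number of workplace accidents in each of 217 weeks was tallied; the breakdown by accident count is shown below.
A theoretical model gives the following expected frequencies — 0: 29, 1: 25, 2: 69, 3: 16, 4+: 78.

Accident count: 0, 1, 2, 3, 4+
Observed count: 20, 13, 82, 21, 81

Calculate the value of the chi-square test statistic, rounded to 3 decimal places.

12.680

cat         O        E   (O−E)²/E
0          20       29     2.7931
1          13       25     5.7600
2          82       69     2.4493
3          21       16     1.5625
4+         81       78     0.1154
Sum = 12.680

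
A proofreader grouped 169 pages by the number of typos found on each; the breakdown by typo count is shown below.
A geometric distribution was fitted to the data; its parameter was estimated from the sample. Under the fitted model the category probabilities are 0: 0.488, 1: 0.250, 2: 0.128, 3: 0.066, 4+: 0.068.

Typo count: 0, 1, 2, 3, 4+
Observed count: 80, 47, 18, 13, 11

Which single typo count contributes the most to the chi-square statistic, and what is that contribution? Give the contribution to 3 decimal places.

Expected counts E_i = n·p_i: 169×0.488 = 82.472, 169×0.250 = 42.25, 169×0.128 = 21.632, 169×0.066 = 11.154, 169×0.068 = 11.492.
χ² = (80−82.472)²/82.472 + (47−42.25)²/42.25 + (18−21.632)²/21.632 + (13−11.154)²/11.154 + (11−11.492)²/11.492
   = 0.0741 + 0.5340 + 0.6098 + 0.3055 + 0.0211
The largest term is for 2: 0.610.

2, 0.610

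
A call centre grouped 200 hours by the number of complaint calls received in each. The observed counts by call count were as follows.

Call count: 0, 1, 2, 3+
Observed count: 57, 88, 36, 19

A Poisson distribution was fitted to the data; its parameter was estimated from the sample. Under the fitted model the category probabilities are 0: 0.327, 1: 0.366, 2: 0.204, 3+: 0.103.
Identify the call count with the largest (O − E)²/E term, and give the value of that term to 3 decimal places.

Expected counts E_i = n·p_i: 200×0.327 = 65.4, 200×0.366 = 73.2, 200×0.204 = 40.8, 200×0.103 = 20.6.
χ² = (57−65.4)²/65.4 + (88−73.2)²/73.2 + (36−40.8)²/40.8 + (19−20.6)²/20.6
   = 1.0789 + 2.9923 + 0.5647 + 0.1243
The largest term is for 1: 2.992.

1, 2.992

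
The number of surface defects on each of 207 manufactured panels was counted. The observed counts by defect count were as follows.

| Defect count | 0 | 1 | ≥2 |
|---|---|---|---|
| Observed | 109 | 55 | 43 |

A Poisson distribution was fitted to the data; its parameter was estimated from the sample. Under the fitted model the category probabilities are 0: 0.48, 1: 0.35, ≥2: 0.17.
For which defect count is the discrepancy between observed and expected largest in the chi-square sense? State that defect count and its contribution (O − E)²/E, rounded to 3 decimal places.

Expected counts E_i = n·p_i: 207×0.48 = 99.36, 207×0.35 = 72.45, 207×0.17 = 35.19.
cat         O        E   (O−E)²/E
0         109    99.36     0.9353
1          55    72.45     4.2029
≥2         43    35.19     1.7333
The largest term is for 1: 4.203.

1, 4.203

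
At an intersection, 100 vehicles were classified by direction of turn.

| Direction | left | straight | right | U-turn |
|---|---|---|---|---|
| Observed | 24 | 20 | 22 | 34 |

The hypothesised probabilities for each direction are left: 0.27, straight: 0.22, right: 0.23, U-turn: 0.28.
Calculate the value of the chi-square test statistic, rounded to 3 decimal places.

1.844

Expected counts E_i = n·p_i: 100×0.27 = 27, 100×0.22 = 22, 100×0.23 = 23, 100×0.28 = 28.
χ² = (24−27)²/27 + (20−22)²/22 + (22−23)²/23 + (34−28)²/28
   = 0.3333 + 0.1818 + 0.0435 + 1.2857
Sum = 1.844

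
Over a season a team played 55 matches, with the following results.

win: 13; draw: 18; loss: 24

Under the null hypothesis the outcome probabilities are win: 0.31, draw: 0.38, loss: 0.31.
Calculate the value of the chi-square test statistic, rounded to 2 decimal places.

Expected counts E_i = n·p_i: 55×0.31 = 17.05, 55×0.38 = 20.9, 55×0.31 = 17.05.
win: (13 − 17.05)²/17.05 = 16.4025/17.05 = 0.962
draw: (18 − 20.9)²/20.9 = 8.41/20.9 = 0.402
loss: (24 − 17.05)²/17.05 = 48.3025/17.05 = 2.833
Sum = 4.20

4.20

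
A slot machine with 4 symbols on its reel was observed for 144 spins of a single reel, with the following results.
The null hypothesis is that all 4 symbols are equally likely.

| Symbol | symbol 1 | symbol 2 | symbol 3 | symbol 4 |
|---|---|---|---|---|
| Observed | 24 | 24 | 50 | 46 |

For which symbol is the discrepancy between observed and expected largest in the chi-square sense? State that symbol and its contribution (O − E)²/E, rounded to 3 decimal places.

symbol 3, 5.444

Expected count for each of the 4 categories: 144/4 = 36.
symbol 1: (24 − 36)²/36 = 144/36 = 4.0000
symbol 2: (24 − 36)²/36 = 144/36 = 4.0000
symbol 3: (50 − 36)²/36 = 196/36 = 5.4444
symbol 4: (46 − 36)²/36 = 100/36 = 2.7778
The largest term is for symbol 3: 5.444.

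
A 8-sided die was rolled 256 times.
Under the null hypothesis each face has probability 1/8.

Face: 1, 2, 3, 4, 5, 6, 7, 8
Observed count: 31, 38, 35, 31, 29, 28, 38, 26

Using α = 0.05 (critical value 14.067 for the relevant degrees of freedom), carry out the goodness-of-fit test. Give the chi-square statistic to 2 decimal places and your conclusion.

Expected count for each of the 8 categories: 256/8 = 32.
1: (31 − 32)²/32 = 1/32 = 0.031
2: (38 − 32)²/32 = 36/32 = 1.125
3: (35 − 32)²/32 = 9/32 = 0.281
4: (31 − 32)²/32 = 1/32 = 0.031
5: (29 − 32)²/32 = 9/32 = 0.281
6: (28 − 32)²/32 = 16/32 = 0.500
7: (38 − 32)²/32 = 36/32 = 1.125
8: (26 − 32)²/32 = 36/32 = 1.125
Sum = 4.50
df = 7. Since 4.50 < 14.067, we do not reject H₀.

4.50; do not reject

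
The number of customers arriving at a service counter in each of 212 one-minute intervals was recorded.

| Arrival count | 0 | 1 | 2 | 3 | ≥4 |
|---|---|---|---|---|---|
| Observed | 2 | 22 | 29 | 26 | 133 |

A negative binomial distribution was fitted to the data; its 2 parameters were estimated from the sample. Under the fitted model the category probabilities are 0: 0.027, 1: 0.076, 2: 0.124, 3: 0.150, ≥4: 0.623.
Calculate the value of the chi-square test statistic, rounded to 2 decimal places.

Expected counts E_i = n·p_i: 212×0.027 = 5.724, 212×0.076 = 16.112, 212×0.124 = 26.288, 212×0.150 = 31.8, 212×0.623 = 132.076.
cat         O        E   (O−E)²/E
0           2    5.724      2.423
1          22   16.112      2.152
2          29   26.288      0.280
3          26     31.8      1.058
≥4        133  132.076      0.006
Sum = 5.92

5.92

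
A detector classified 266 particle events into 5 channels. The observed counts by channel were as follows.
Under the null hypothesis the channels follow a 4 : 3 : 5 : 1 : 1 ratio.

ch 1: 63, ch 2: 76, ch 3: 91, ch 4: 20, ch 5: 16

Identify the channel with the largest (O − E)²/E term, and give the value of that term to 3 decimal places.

Ratio total = 14. Expected counts: 266×4/14 = 76, 266×3/14 = 57, 266×5/14 = 95, 266×1/14 = 19, 266×1/14 = 19.
χ² = (63−76)²/76 + (76−57)²/57 + (91−95)²/95 + (20−19)²/19 + (16−19)²/19
   = 2.2237 + 6.3333 + 0.1684 + 0.0526 + 0.4737
The largest term is for ch 2: 6.333.

ch 2, 6.333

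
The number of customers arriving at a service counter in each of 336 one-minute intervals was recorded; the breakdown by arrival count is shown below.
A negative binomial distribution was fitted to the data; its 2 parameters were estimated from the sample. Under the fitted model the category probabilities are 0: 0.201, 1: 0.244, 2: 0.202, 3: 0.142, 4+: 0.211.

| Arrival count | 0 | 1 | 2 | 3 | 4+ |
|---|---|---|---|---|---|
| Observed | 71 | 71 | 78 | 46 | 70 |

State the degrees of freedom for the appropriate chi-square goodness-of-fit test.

2

There are k = 5 categories and 2 parameters estimated from the data, so df = 5 − 1 − 2 = 2.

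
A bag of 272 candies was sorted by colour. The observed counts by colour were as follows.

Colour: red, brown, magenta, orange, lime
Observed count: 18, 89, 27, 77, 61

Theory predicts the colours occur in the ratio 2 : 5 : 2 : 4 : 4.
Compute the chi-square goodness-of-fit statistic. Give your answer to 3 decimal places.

Ratio total = 17. Expected counts: 272×2/17 = 32, 272×5/17 = 80, 272×2/17 = 32, 272×4/17 = 64, 272×4/17 = 64.
red: (18 − 32)²/32 = 196/32 = 6.1250
brown: (89 − 80)²/80 = 81/80 = 1.0125
magenta: (27 − 32)²/32 = 25/32 = 0.7813
orange: (77 − 64)²/64 = 169/64 = 2.6406
lime: (61 − 64)²/64 = 9/64 = 0.1406
Sum = 10.700

10.700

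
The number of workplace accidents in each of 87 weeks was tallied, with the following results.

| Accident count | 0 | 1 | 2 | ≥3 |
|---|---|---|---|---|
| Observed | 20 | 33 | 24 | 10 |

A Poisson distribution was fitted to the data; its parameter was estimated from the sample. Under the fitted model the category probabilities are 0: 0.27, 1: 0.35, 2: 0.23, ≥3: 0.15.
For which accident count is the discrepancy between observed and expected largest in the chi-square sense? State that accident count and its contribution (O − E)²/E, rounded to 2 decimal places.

Expected counts E_i = n·p_i: 87×0.27 = 23.49, 87×0.35 = 30.45, 87×0.23 = 20.01, 87×0.15 = 13.05.
cat         O        E   (O−E)²/E
0          20    23.49      0.519
1          33    30.45      0.214
2          24    20.01      0.796
≥3         10    13.05      0.713
The largest term is for 2: 0.80.

2, 0.80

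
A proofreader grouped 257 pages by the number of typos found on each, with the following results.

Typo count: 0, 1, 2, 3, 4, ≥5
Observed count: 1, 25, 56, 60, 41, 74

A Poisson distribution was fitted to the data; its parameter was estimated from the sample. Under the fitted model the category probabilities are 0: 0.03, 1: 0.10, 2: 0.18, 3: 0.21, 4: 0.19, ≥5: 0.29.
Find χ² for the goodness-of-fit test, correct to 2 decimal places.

9.84

Expected counts E_i = n·p_i: 257×0.03 = 7.71, 257×0.10 = 25.7, 257×0.18 = 46.26, 257×0.21 = 53.97, 257×0.19 = 48.83, 257×0.29 = 74.53.
0: (1 − 7.71)²/7.71 = 45.0241/7.71 = 5.840
1: (25 − 25.7)²/25.7 = 0.49/25.7 = 0.019
2: (56 − 46.26)²/46.26 = 94.8676/46.26 = 2.051
3: (60 − 53.97)²/53.97 = 36.3609/53.97 = 0.674
4: (41 − 48.83)²/48.83 = 61.3089/48.83 = 1.256
≥5: (74 − 74.53)²/74.53 = 0.2809/74.53 = 0.004
Sum = 9.84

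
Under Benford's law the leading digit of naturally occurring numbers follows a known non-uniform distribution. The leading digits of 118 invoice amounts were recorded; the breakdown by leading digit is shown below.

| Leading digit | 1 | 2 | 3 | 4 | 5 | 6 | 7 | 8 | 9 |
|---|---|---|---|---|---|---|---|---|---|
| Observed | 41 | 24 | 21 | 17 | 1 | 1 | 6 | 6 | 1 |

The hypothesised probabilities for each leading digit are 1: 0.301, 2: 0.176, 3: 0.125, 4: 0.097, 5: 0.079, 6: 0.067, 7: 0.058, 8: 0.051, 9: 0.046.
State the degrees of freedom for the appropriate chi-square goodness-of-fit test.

There are k = 9 categories and no parameters were estimated from the data, so df = 9 − 1 = 8.

8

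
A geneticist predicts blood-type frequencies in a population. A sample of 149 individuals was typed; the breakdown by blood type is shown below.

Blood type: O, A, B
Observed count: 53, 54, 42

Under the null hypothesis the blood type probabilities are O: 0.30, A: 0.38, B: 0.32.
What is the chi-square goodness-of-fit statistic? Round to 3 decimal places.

Expected counts E_i = n·p_i: 149×0.30 = 44.7, 149×0.38 = 56.62, 149×0.32 = 47.68.
O: (53 − 44.7)²/44.7 = 68.89/44.7 = 1.5412
A: (54 − 56.62)²/56.62 = 6.8644/56.62 = 0.1212
B: (42 − 47.68)²/47.68 = 32.2624/47.68 = 0.6766
Sum = 2.339

2.339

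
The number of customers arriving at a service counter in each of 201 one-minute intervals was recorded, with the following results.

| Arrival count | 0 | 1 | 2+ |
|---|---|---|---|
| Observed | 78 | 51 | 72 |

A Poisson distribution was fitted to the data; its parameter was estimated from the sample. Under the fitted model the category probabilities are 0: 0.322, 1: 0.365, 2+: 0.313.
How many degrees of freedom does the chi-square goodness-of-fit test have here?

1

There are k = 3 categories and 1 parameter estimated from the data, so df = 3 − 1 − 1 = 1.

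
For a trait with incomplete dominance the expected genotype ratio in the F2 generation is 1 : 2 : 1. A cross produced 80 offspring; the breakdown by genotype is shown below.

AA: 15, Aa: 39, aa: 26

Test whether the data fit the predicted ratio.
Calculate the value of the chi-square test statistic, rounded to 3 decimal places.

3.075

Ratio total = 4. Expected counts: 80×1/4 = 20, 80×2/4 = 40, 80×1/4 = 20.
cat         O        E   (O−E)²/E
AA         15       20     1.2500
Aa         39       40     0.0250
aa         26       20     1.8000
Sum = 3.075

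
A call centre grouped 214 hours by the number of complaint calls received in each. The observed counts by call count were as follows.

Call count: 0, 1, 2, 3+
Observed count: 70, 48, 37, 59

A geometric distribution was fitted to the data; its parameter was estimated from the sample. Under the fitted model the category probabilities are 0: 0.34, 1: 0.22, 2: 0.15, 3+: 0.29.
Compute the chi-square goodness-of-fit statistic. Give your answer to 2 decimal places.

1.02

Expected counts E_i = n·p_i: 214×0.34 = 72.76, 214×0.22 = 47.08, 214×0.15 = 32.1, 214×0.29 = 62.06.
cat         O        E   (O−E)²/E
0          70    72.76      0.105
1          48    47.08      0.018
2          37     32.1      0.748
3+         59    62.06      0.151
Sum = 1.02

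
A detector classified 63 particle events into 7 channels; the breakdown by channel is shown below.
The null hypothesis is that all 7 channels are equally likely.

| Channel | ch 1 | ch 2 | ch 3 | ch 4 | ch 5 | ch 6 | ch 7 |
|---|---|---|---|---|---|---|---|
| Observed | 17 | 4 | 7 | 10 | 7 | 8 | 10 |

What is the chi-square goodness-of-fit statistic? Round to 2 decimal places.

Expected count for each of the 7 categories: 63/7 = 9.
χ² = (17−9)²/9 + (4−9)²/9 + (7−9)²/9 + (10−9)²/9 + (7−9)²/9 + (8−9)²/9 + (10−9)²/9
   = 7.111 + 2.778 + 0.444 + 0.111 + 0.444 + 0.111 + 0.111
Sum = 11.11

11.11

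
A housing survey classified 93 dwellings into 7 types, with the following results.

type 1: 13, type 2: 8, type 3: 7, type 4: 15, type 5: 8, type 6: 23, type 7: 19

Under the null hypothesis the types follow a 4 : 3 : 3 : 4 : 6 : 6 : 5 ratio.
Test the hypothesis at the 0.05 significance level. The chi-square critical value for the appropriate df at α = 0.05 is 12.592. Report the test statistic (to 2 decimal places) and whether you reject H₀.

9.40; do not reject

Ratio total = 31. Expected counts: 93×4/31 = 12, 93×3/31 = 9, 93×3/31 = 9, 93×4/31 = 12, 93×6/31 = 18, 93×6/31 = 18, 93×5/31 = 15.
χ² = (13−12)²/12 + (8−9)²/9 + (7−9)²/9 + (15−12)²/12 + (8−18)²/18 + (23−18)²/18 + (19−15)²/15
   = 0.083 + 0.111 + 0.444 + 0.750 + 5.556 + 1.389 + 1.067
Sum = 9.40
df = 6. Since 9.40 < 12.592, we do not reject H₀.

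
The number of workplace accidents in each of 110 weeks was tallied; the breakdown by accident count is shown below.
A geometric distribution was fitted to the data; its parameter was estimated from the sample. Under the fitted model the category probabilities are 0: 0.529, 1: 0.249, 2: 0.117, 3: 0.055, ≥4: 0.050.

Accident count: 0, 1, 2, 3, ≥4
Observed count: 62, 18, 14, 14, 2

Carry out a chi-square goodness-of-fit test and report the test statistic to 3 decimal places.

16.242

Expected counts E_i = n·p_i: 110×0.529 = 58.19, 110×0.249 = 27.39, 110×0.117 = 12.87, 110×0.055 = 6.05, 110×0.050 = 5.5.
χ² = (62−58.19)²/58.19 + (18−27.39)²/27.39 + (14−12.87)²/12.87 + (14−6.05)²/6.05 + (2−5.5)²/5.5
   = 0.2495 + 3.2191 + 0.0992 + 10.4467 + 2.2273
Sum = 16.242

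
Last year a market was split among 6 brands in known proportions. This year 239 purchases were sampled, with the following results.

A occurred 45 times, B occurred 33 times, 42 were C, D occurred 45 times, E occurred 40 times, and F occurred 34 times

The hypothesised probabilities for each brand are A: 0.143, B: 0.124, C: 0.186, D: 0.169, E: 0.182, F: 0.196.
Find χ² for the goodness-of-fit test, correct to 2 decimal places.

8.27

Expected counts E_i = n·p_i: 239×0.143 = 34.177, 239×0.124 = 29.636, 239×0.186 = 44.454, 239×0.169 = 40.391, 239×0.182 = 43.498, 239×0.196 = 46.844.
A: (45 − 34.177)²/34.177 = 117.137329/34.177 = 3.427
B: (33 − 29.636)²/29.636 = 11.316496/29.636 = 0.382
C: (42 − 44.454)²/44.454 = 6.022116/44.454 = 0.135
D: (45 − 40.391)²/40.391 = 21.242881/40.391 = 0.526
E: (40 − 43.498)²/43.498 = 12.236004/43.498 = 0.281
F: (34 − 46.844)²/46.844 = 164.968336/46.844 = 3.522
Sum = 8.27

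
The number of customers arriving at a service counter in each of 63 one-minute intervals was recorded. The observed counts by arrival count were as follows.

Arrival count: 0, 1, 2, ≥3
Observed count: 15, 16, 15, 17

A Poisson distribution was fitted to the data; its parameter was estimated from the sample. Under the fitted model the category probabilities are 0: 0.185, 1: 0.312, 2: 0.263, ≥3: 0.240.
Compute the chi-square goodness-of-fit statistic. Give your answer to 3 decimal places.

Expected counts E_i = n·p_i: 63×0.185 = 11.655, 63×0.312 = 19.656, 63×0.263 = 16.569, 63×0.240 = 15.12.
χ² = (15−11.655)²/11.655 + (16−19.656)²/19.656 + (15−16.569)²/16.569 + (17−15.12)²/15.12
   = 0.9600 + 0.6800 + 0.1486 + 0.2338
Sum = 2.022

2.022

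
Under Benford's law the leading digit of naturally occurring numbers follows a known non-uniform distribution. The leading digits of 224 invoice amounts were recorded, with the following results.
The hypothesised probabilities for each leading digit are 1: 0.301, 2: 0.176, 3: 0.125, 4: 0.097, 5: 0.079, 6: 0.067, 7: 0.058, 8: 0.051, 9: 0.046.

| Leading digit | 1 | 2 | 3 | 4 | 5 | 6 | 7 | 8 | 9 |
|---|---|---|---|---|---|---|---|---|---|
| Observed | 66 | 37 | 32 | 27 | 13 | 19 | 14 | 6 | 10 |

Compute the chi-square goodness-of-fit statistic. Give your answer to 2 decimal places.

Expected counts E_i = n·p_i: 224×0.301 = 67.424, 224×0.176 = 39.424, 224×0.125 = 28, 224×0.097 = 21.728, 224×0.079 = 17.696, 224×0.067 = 15.008, 224×0.058 = 12.992, 224×0.051 = 11.424, 224×0.046 = 10.304.
1: (66 − 67.424)²/67.424 = 2.027776/67.424 = 0.030
2: (37 − 39.424)²/39.424 = 5.875776/39.424 = 0.149
3: (32 − 28)²/28 = 16/28 = 0.571
4: (27 − 21.728)²/21.728 = 27.793984/21.728 = 1.279
5: (13 − 17.696)²/17.696 = 22.052416/17.696 = 1.246
6: (19 − 15.008)²/15.008 = 15.936064/15.008 = 1.062
7: (14 − 12.992)²/12.992 = 1.016064/12.992 = 0.078
8: (6 − 11.424)²/11.424 = 29.419776/11.424 = 2.575
9: (10 − 10.304)²/10.304 = 0.092416/10.304 = 0.009
Sum = 7.00

7.00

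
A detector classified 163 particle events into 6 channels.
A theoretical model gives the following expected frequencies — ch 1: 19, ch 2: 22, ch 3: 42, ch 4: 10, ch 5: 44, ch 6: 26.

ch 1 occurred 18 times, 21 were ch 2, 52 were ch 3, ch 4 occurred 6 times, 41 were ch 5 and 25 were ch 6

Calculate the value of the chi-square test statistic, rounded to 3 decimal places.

4.322

χ² = (18−19)²/19 + (21−22)²/22 + (52−42)²/42 + (6−10)²/10 + (41−44)²/44 + (25−26)²/26
   = 0.0526 + 0.0455 + 2.3810 + 1.6000 + 0.2045 + 0.0385
Sum = 4.322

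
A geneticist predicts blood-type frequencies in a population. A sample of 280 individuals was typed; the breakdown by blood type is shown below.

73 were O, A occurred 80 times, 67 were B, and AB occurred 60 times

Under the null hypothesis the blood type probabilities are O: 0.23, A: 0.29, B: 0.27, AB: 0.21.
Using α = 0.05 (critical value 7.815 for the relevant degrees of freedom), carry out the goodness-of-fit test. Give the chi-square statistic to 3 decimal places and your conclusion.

2.169; do not reject

Expected counts E_i = n·p_i: 280×0.23 = 64.4, 280×0.29 = 81.2, 280×0.27 = 75.6, 280×0.21 = 58.8.
cat         O        E   (O−E)²/E
O          73     64.4     1.1484
A          80     81.2     0.0177
B          67     75.6     0.9783
AB         60     58.8     0.0245
Sum = 2.169
df = 3. Since 2.169 < 7.815, we do not reject H₀.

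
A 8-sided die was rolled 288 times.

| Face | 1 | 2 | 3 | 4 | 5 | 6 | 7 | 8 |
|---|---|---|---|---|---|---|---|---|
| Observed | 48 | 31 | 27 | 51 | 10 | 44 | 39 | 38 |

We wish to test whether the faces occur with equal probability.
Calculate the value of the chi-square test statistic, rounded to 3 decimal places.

34.111

Expected count for each of the 8 categories: 288/8 = 36.
1: (48 − 36)²/36 = 144/36 = 4.0000
2: (31 − 36)²/36 = 25/36 = 0.6944
3: (27 − 36)²/36 = 81/36 = 2.2500
4: (51 − 36)²/36 = 225/36 = 6.2500
5: (10 − 36)²/36 = 676/36 = 18.7778
6: (44 − 36)²/36 = 64/36 = 1.7778
7: (39 − 36)²/36 = 9/36 = 0.2500
8: (38 − 36)²/36 = 4/36 = 0.1111
Sum = 34.111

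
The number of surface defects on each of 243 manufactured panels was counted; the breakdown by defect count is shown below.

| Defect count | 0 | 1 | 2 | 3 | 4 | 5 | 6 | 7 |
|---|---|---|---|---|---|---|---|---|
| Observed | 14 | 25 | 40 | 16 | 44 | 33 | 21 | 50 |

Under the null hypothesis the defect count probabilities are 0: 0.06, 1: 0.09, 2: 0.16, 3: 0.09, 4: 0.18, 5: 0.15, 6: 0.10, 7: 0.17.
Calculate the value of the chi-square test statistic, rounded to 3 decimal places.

Expected counts E_i = n·p_i: 243×0.06 = 14.58, 243×0.09 = 21.87, 243×0.16 = 38.88, 243×0.09 = 21.87, 243×0.18 = 43.74, 243×0.15 = 36.45, 243×0.10 = 24.3, 243×0.17 = 41.31.
cat         O        E   (O−E)²/E
0          14    14.58     0.0231
1          25    21.87     0.4480
2          40    38.88     0.0323
3          16    21.87     1.5755
4          44    43.74     0.0015
5          33    36.45     0.3265
6          21     24.3     0.4481
7          50    41.31     1.8280
Sum = 4.683

4.683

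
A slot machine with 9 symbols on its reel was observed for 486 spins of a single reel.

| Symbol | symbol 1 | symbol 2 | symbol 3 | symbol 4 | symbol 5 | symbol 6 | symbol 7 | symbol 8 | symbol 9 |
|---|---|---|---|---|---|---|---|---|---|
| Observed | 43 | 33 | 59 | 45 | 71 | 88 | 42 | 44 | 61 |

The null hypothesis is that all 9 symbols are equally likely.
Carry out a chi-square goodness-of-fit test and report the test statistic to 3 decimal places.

44.556

Under H₀ each category has probability 1/9, so each expected count is 486/9 = 54.
χ² = (43−54)²/54 + (33−54)²/54 + (59−54)²/54 + (45−54)²/54 + (71−54)²/54 + (88−54)²/54 + (42−54)²/54 + (44−54)²/54 + (61−54)²/54
   = 2.2407 + 8.1667 + 0.4630 + 1.5000 + 5.3519 + 21.4074 + 2.6667 + 1.8519 + 0.9074
Sum = 44.556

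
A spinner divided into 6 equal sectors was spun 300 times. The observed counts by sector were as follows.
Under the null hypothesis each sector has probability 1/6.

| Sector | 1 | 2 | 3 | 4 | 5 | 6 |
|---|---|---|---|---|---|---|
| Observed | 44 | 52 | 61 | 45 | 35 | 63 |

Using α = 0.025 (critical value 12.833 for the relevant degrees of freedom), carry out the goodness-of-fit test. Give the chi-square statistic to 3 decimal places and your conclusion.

Expected count for each of the 6 categories: 300/6 = 50.
χ² = (44−50)²/50 + (52−50)²/50 + (61−50)²/50 + (45−50)²/50 + (35−50)²/50 + (63−50)²/50
   = 0.7200 + 0.0800 + 2.4200 + 0.5000 + 4.5000 + 3.3800
Sum = 11.600
df = 5. Since 11.600 < 12.833, we do not reject H₀.

11.600; do not reject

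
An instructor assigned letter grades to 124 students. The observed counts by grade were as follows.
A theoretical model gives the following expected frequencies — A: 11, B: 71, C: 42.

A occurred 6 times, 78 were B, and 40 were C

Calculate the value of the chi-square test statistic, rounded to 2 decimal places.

3.06

cat         O        E   (O−E)²/E
A           6       11      2.273
B          78       71      0.690
C          40       42      0.095
Sum = 3.06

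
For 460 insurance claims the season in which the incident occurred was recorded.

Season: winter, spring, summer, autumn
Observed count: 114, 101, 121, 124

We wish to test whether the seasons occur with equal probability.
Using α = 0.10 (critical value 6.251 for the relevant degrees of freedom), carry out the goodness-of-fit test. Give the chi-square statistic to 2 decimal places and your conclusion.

2.73; do not reject

Expected count for each of the 4 categories: 460/4 = 115.
cat         O        E   (O−E)²/E
winter    114      115      0.009
spring    101      115      1.704
summer    121      115      0.313
autumn    124      115      0.704
Sum = 2.73
df = 3. Since 2.73 < 6.251, we do not reject H₀.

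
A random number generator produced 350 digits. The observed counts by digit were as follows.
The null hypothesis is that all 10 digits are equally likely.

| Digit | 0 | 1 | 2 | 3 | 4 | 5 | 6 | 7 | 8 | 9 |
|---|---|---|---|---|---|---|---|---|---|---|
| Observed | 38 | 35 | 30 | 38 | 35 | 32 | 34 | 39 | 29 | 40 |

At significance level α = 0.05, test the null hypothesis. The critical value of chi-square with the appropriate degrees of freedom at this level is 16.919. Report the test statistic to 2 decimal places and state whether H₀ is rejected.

3.71; do not reject

Expected count for each of the 10 categories: 350/10 = 35.
0: (38 − 35)²/35 = 9/35 = 0.257
1: (35 − 35)²/35 = 0/35 = 0.000
2: (30 − 35)²/35 = 25/35 = 0.714
3: (38 − 35)²/35 = 9/35 = 0.257
4: (35 − 35)²/35 = 0/35 = 0.000
5: (32 − 35)²/35 = 9/35 = 0.257
6: (34 − 35)²/35 = 1/35 = 0.029
7: (39 − 35)²/35 = 16/35 = 0.457
8: (29 − 35)²/35 = 36/35 = 1.029
9: (40 − 35)²/35 = 25/35 = 0.714
Sum = 3.71
df = 9. Since 3.71 < 16.919, we do not reject H₀.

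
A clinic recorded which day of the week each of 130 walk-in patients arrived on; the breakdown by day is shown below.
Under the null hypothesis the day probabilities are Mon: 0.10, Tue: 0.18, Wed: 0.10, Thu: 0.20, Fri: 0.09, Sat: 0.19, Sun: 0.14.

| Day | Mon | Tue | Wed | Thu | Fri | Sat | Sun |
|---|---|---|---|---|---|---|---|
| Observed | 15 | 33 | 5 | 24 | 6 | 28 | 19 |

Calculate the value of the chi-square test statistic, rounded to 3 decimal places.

12.576

Expected counts E_i = n·p_i: 130×0.10 = 13, 130×0.18 = 23.4, 130×0.10 = 13, 130×0.20 = 26, 130×0.09 = 11.7, 130×0.19 = 24.7, 130×0.14 = 18.2.
χ² = (15−13)²/13 + (33−23.4)²/23.4 + (5−13)²/13 + (24−26)²/26 + (6−11.7)²/11.7 + (28−24.7)²/24.7 + (19−18.2)²/18.2
   = 0.3077 + 3.9385 + 4.9231 + 0.1538 + 2.7769 + 0.4409 + 0.0352
Sum = 12.576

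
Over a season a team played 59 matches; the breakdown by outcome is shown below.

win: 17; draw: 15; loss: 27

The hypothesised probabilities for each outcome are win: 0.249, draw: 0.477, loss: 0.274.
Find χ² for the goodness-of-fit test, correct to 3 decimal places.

Expected counts E_i = n·p_i: 59×0.249 = 14.691, 59×0.477 = 28.143, 59×0.274 = 16.166.
χ² = (17−14.691)²/14.691 + (15−28.143)²/28.143 + (27−16.166)²/16.166
   = 0.3629 + 6.1379 + 7.2606
Sum = 13.761

13.761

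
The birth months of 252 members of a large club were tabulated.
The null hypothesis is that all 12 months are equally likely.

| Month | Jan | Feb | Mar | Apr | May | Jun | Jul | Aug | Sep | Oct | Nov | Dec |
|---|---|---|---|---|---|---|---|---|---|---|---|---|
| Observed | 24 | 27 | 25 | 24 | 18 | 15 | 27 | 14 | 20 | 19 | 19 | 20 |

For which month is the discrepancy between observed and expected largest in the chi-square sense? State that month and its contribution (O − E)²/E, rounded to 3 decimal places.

Aug, 2.333

Under H₀ each category has probability 1/12, so each expected count is 252/12 = 21.
χ² = (24−21)²/21 + (27−21)²/21 + (25−21)²/21 + (24−21)²/21 + (18−21)²/21 + (15−21)²/21 + (27−21)²/21 + (14−21)²/21 + (20−21)²/21 + (19−21)²/21 + (19−21)²/21 + (20−21)²/21
   = 0.4286 + 1.7143 + 0.7619 + 0.4286 + 0.4286 + 1.7143 + 1.7143 + 2.3333 + 0.0476 + 0.1905 + 0.1905 + 0.0476
The largest term is for Aug: 2.333.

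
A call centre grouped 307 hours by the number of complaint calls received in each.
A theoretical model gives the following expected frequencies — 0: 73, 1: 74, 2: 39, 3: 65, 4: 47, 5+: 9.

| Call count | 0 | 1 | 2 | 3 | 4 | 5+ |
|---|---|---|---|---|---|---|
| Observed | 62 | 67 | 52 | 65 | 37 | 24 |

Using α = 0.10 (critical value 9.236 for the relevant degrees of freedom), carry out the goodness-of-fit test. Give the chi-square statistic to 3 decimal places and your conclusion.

33.781; reject

cat         O        E   (O−E)²/E
0          62       73     1.6575
1          67       74     0.6622
2          52       39     4.3333
3          65       65     0.0000
4          37       47     2.1277
5+         24        9    25.0000
Sum = 33.781
df = 5. Since 33.781 > 9.236, we reject H₀.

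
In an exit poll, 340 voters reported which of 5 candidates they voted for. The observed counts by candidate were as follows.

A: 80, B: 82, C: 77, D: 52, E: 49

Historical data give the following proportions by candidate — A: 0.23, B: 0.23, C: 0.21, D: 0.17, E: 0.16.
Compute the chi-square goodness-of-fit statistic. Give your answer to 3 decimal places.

1.783

Expected counts E_i = n·p_i: 340×0.23 = 78.2, 340×0.23 = 78.2, 340×0.21 = 71.4, 340×0.17 = 57.8, 340×0.16 = 54.4.
A: (80 − 78.2)²/78.2 = 3.24/78.2 = 0.0414
B: (82 − 78.2)²/78.2 = 14.44/78.2 = 0.1847
C: (77 − 71.4)²/71.4 = 31.36/71.4 = 0.4392
D: (52 − 57.8)²/57.8 = 33.64/57.8 = 0.5820
E: (49 − 54.4)²/54.4 = 29.16/54.4 = 0.5360
Sum = 1.783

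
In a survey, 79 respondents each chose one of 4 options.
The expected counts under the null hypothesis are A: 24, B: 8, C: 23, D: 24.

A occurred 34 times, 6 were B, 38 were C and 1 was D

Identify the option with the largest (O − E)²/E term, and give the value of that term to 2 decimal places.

D, 22.04

χ² = (34−24)²/24 + (6−8)²/8 + (38−23)²/23 + (1−24)²/24
   = 4.167 + 0.500 + 9.783 + 22.042
The largest term is for D: 22.04.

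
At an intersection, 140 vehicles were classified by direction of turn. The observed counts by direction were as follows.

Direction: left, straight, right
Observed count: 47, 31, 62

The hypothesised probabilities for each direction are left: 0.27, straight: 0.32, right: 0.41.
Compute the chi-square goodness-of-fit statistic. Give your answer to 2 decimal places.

Expected counts E_i = n·p_i: 140×0.27 = 37.8, 140×0.32 = 44.8, 140×0.41 = 57.4.
left: (47 − 37.8)²/37.8 = 84.64/37.8 = 2.239
straight: (31 − 44.8)²/44.8 = 190.44/44.8 = 4.251
right: (62 − 57.4)²/57.4 = 21.16/57.4 = 0.369
Sum = 6.86

6.86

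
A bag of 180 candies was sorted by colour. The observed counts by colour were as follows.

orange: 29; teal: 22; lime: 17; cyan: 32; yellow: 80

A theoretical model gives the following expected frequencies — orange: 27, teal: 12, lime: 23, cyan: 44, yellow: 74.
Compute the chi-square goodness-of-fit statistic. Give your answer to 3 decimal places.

χ² = (29−27)²/27 + (22−12)²/12 + (17−23)²/23 + (32−44)²/44 + (80−74)²/74
   = 0.1481 + 8.3333 + 1.5652 + 3.2727 + 0.4865
Sum = 13.806

13.806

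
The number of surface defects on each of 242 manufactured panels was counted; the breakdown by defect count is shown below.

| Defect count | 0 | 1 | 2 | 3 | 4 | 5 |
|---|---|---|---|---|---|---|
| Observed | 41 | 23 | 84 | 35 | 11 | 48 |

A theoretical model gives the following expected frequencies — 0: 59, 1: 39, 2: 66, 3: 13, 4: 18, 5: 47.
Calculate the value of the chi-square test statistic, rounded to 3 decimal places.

56.939

0: (41 − 59)²/59 = 324/59 = 5.4915
1: (23 − 39)²/39 = 256/39 = 6.5641
2: (84 − 66)²/66 = 324/66 = 4.9091
3: (35 − 13)²/13 = 484/13 = 37.2308
4: (11 − 18)²/18 = 49/18 = 2.7222
5: (48 − 47)²/47 = 1/47 = 0.0213
Sum = 56.939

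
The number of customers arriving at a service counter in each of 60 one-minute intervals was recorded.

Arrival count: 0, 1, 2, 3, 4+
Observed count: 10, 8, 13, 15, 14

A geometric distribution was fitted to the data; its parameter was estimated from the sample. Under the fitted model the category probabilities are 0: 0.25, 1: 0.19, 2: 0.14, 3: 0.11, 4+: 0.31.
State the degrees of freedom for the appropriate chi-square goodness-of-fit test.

3

There are k = 5 categories and 1 parameter estimated from the data, so df = 5 − 1 − 1 = 3.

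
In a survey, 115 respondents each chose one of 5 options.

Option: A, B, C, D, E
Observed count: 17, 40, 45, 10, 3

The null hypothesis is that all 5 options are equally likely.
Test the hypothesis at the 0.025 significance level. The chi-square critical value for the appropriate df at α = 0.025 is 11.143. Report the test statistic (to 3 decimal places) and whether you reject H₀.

59.913; reject

Under H₀ each category has probability 1/5, so each expected count is 115/5 = 23.
cat         O        E   (O−E)²/E
A          17       23     1.5652
B          40       23    12.5652
C          45       23    21.0435
D          10       23     7.3478
E           3       23    17.3913
Sum = 59.913
df = 4. Since 59.913 > 11.143, we reject H₀.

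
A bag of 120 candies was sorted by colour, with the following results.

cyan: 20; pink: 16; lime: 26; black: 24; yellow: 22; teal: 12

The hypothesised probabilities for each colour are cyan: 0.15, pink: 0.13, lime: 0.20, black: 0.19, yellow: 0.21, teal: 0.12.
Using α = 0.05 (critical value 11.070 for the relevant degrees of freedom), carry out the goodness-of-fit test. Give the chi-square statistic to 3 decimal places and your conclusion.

Expected counts E_i = n·p_i: 120×0.15 = 18, 120×0.13 = 15.6, 120×0.20 = 24, 120×0.19 = 22.8, 120×0.21 = 25.2, 120×0.12 = 14.4.
cyan: (20 − 18)²/18 = 4/18 = 0.2222
pink: (16 − 15.6)²/15.6 = 0.16/15.6 = 0.0103
lime: (26 − 24)²/24 = 4/24 = 0.1667
black: (24 − 22.8)²/22.8 = 1.44/22.8 = 0.0632
yellow: (22 − 25.2)²/25.2 = 10.24/25.2 = 0.4063
teal: (12 − 14.4)²/14.4 = 5.76/14.4 = 0.4000
Sum = 1.269
df = 5. Since 1.269 < 11.070, we do not reject H₀.

1.269; do not reject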